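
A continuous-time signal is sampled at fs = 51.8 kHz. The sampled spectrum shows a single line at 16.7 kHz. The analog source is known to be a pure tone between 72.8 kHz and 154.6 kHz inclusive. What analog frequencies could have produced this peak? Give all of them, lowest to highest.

Frequencies that alias to 16.7 kHz are k·fs ± 16.7 kHz for integer k ≥ 0.
k=0: 16.7 kHz.
k=1: 35.1 kHz, 68.5 kHz.
k=2: 86.9 kHz, 120.3 kHz.
k=3: 138.7 kHz, 172.1 kHz.
k=4: 190.5 kHz, 223.9 kHz.
Within [72.8 kHz, 154.6 kHz]: 86.9 kHz, 120.3 kHz, 138.7 kHz.

86.9 kHz, 120.3 kHz, 138.7 kHz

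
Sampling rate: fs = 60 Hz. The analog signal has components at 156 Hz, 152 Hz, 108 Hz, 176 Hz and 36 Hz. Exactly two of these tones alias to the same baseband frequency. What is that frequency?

24 Hz

fs/2 = 30 Hz.
156 Hz mod fs = 36 Hz.
36 Hz > fs/2 = 30 Hz, folds to fs − 36 Hz = 24 Hz.
152 Hz mod fs = 32 Hz.
32 Hz > fs/2 = 30 Hz, folds to fs − 32 Hz = 28 Hz.
108 Hz mod fs = 48 Hz.
48 Hz > fs/2 = 30 Hz, folds to fs − 48 Hz = 12 Hz.
176 Hz mod fs = 56 Hz.
56 Hz > fs/2 = 30 Hz, folds to fs − 56 Hz = 4 Hz.
36 Hz > fs/2 = 30 Hz, folds to fs − 36 Hz = 24 Hz.
36 Hz and 156 Hz both map to 24 Hz.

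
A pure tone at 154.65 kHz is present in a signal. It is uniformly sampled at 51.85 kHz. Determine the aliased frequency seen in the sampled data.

0.9 kHz

154.65 kHz mod fs = 50.95 kHz.
50.95 kHz > fs/2 = 25.925 kHz, folds to fs − 50.95 kHz = 0.9 kHz.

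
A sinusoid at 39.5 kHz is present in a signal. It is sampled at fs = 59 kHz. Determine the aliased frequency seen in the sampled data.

19.5 kHz

39.5 kHz > fs/2 = 29.5 kHz, folds to fs − 39.5 kHz = 19.5 kHz.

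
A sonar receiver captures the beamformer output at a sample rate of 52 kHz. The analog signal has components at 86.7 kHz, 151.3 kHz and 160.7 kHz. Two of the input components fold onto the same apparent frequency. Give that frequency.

fs/2 = 26 kHz.
86.7 kHz mod fs = 34.7 kHz.
34.7 kHz > fs/2 = 26 kHz, folds to fs − 34.7 kHz = 17.3 kHz.
151.3 kHz mod fs = 47.3 kHz.
47.3 kHz > fs/2 = 26 kHz, folds to fs − 47.3 kHz = 4.7 kHz.
160.7 kHz mod fs = 4.7 kHz.
4.7 kHz ≤ fs/2 = 26 kHz, appears at 4.7 kHz.
151.3 kHz and 160.7 kHz both map to 4.7 kHz.

4.7 kHz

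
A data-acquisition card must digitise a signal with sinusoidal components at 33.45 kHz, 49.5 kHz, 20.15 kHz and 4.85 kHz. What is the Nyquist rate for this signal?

99 kHz

Highest-frequency component: 49.5 kHz.
Nyquist rate = 2 × 49.5 kHz = 99 kHz.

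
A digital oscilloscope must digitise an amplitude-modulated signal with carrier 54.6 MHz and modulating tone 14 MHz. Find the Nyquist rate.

137.2 MHz

AM sidebands sit at fc ± fm = 40.6 MHz and 68.6 MHz.
Highest-frequency component: 68.6 MHz.
Nyquist rate = 2 × 68.6 MHz = 137.2 MHz.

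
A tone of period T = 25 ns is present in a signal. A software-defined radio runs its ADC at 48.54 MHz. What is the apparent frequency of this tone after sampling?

8.54 MHz

T = 25 ns → f = 1/T = 40 MHz.
40 MHz > fs/2 = 24.27 MHz, folds to fs − 40 MHz = 8.54 MHz.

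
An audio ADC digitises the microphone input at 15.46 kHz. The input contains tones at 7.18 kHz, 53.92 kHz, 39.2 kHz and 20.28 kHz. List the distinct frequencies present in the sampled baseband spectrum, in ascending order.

fs/2 = 7.73 kHz.
7.18 kHz ≤ fs/2 = 7.73 kHz, passes unchanged.
53.92 kHz mod fs = 7.54 kHz.
7.54 kHz ≤ fs/2 = 7.73 kHz, appears at 7.54 kHz.
39.2 kHz mod fs = 8.28 kHz.
8.28 kHz > fs/2 = 7.73 kHz, folds to fs − 8.28 kHz = 7.18 kHz.
20.28 kHz mod fs = 4.82 kHz.
4.82 kHz ≤ fs/2 = 7.73 kHz, appears at 4.82 kHz.
Distinct values: {4.82 kHz, 7.18 kHz, 7.54 kHz}.

4.82 kHz, 7.18 kHz, 7.54 kHz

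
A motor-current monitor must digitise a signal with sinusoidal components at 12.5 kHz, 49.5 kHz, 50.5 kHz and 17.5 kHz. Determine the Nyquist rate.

Highest-frequency component: 50.5 kHz.
Nyquist rate = 2 × 50.5 kHz = 101 kHz.

101 kHz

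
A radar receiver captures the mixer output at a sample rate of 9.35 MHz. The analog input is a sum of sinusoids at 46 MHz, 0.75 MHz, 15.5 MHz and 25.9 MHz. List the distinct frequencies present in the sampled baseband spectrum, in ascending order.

0.75 MHz, 2.15 MHz, 3.2 MHz

fs/2 = 4.675 MHz.
46 MHz mod fs = 8.6 MHz.
8.6 MHz > fs/2 = 4.675 MHz, folds to fs − 8.6 MHz = 0.75 MHz.
0.75 MHz ≤ fs/2 = 4.675 MHz, passes unchanged.
15.5 MHz mod fs = 6.15 MHz.
6.15 MHz > fs/2 = 4.675 MHz, folds to fs − 6.15 MHz = 3.2 MHz.
25.9 MHz mod fs = 7.2 MHz.
7.2 MHz > fs/2 = 4.675 MHz, folds to fs − 7.2 MHz = 2.15 MHz.
Distinct values: {0.75 MHz, 2.15 MHz, 3.2 MHz}.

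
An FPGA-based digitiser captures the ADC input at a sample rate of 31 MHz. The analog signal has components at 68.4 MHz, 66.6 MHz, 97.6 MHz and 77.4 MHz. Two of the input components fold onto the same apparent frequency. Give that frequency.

4.6 MHz

fs/2 = 15.5 MHz.
68.4 MHz mod fs = 6.4 MHz.
6.4 MHz ≤ fs/2 = 15.5 MHz, appears at 6.4 MHz.
66.6 MHz mod fs = 4.6 MHz.
4.6 MHz ≤ fs/2 = 15.5 MHz, appears at 4.6 MHz.
97.6 MHz mod fs = 4.6 MHz.
4.6 MHz ≤ fs/2 = 15.5 MHz, appears at 4.6 MHz.
77.4 MHz mod fs = 15.4 MHz.
15.4 MHz ≤ fs/2 = 15.5 MHz, appears at 15.4 MHz.
66.6 MHz and 97.6 MHz both map to 4.6 MHz.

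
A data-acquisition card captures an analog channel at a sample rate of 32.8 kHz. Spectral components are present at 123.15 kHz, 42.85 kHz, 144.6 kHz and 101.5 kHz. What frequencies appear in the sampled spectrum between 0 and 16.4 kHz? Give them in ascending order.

fs/2 = 16.4 kHz.
123.15 kHz mod fs = 24.75 kHz.
24.75 kHz > fs/2 = 16.4 kHz, folds to fs − 24.75 kHz = 8.05 kHz.
42.85 kHz mod fs = 10.05 kHz.
10.05 kHz ≤ fs/2 = 16.4 kHz, appears at 10.05 kHz.
144.6 kHz mod fs = 13.4 kHz.
13.4 kHz ≤ fs/2 = 16.4 kHz, appears at 13.4 kHz.
101.5 kHz mod fs = 3.1 kHz.
3.1 kHz ≤ fs/2 = 16.4 kHz, appears at 3.1 kHz.
Distinct values: {3.1 kHz, 8.05 kHz, 10.05 kHz, 13.4 kHz}.

3.1 kHz, 8.05 kHz, 10.05 kHz, 13.4 kHz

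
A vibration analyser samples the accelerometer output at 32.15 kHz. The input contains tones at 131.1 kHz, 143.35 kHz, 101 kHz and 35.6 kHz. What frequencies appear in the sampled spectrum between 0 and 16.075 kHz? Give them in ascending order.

fs/2 = 16.075 kHz.
131.1 kHz mod fs = 2.5 kHz.
2.5 kHz ≤ fs/2 = 16.075 kHz, appears at 2.5 kHz.
143.35 kHz mod fs = 14.75 kHz.
14.75 kHz ≤ fs/2 = 16.075 kHz, appears at 14.75 kHz.
101 kHz mod fs = 4.55 kHz.
4.55 kHz ≤ fs/2 = 16.075 kHz, appears at 4.55 kHz.
35.6 kHz mod fs = 3.45 kHz.
3.45 kHz ≤ fs/2 = 16.075 kHz, appears at 3.45 kHz.
Distinct values: {2.5 kHz, 3.45 kHz, 4.55 kHz, 14.75 kHz}.

2.5 kHz, 3.45 kHz, 4.55 kHz, 14.75 kHz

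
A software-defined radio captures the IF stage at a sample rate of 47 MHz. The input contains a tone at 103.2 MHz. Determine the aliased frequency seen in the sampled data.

9.2 MHz

103.2 MHz mod fs = 9.2 MHz.
9.2 MHz ≤ fs/2 = 23.5 MHz, appears at 9.2 MHz.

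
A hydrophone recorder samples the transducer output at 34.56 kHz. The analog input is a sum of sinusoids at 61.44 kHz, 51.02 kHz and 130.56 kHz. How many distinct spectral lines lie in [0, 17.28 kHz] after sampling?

fs/2 = 17.28 kHz.
61.44 kHz mod fs = 26.88 kHz.
26.88 kHz > fs/2 = 17.28 kHz, folds to fs − 26.88 kHz = 7.68 kHz.
51.02 kHz mod fs = 16.46 kHz.
16.46 kHz ≤ fs/2 = 17.28 kHz, appears at 16.46 kHz.
130.56 kHz mod fs = 26.88 kHz.
26.88 kHz > fs/2 = 17.28 kHz, folds to fs − 26.88 kHz = 7.68 kHz.
Distinct values: {7.68 kHz, 16.46 kHz} → 2.

2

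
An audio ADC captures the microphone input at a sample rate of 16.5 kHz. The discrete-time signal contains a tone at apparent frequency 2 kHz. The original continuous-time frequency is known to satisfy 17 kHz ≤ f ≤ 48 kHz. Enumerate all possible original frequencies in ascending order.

18.5 kHz, 31 kHz, 35 kHz, 47.5 kHz

Frequencies that alias to 2 kHz are k·fs ± 2 kHz for integer k ≥ 0.
k=0: 2 kHz.
k=1: 14.5 kHz, 18.5 kHz.
k=2: 31 kHz, 35 kHz.
k=3: 47.5 kHz, 51.5 kHz.
k=4: 64 kHz, 68 kHz.
Within [17 kHz, 48 kHz]: 18.5 kHz, 31 kHz, 35 kHz, 47.5 kHz.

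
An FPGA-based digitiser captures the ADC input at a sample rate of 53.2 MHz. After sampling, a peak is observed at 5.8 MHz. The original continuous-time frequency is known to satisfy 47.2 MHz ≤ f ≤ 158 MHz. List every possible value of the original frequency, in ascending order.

47.4 MHz, 59 MHz, 100.6 MHz, 112.2 MHz, 153.8 MHz

Frequencies that alias to 5.8 MHz are k·fs ± 5.8 MHz for integer k ≥ 0.
k=0: 5.8 MHz.
k=1: 47.4 MHz, 59 MHz.
k=2: 100.6 MHz, 112.2 MHz.
k=3: 153.8 MHz, 165.4 MHz.
k=4: 207 MHz, 218.6 MHz.
Within [47.2 MHz, 158 MHz]: 47.4 MHz, 59 MHz, 100.6 MHz, 112.2 MHz, 153.8 MHz.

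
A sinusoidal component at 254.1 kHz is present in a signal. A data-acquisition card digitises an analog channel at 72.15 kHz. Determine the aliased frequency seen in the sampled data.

254.1 kHz mod fs = 37.65 kHz.
37.65 kHz > fs/2 = 36.075 kHz, folds to fs − 37.65 kHz = 34.5 kHz.

34.5 kHz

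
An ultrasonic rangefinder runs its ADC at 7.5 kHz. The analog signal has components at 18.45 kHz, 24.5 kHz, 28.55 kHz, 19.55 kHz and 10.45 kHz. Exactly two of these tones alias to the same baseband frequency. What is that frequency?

fs/2 = 3.75 kHz.
18.45 kHz mod fs = 3.45 kHz.
3.45 kHz ≤ fs/2 = 3.75 kHz, appears at 3.45 kHz.
24.5 kHz mod fs = 2 kHz.
2 kHz ≤ fs/2 = 3.75 kHz, appears at 2 kHz.
28.55 kHz mod fs = 6.05 kHz.
6.05 kHz > fs/2 = 3.75 kHz, folds to fs − 6.05 kHz = 1.45 kHz.
19.55 kHz mod fs = 4.55 kHz.
4.55 kHz > fs/2 = 3.75 kHz, folds to fs − 4.55 kHz = 2.95 kHz.
10.45 kHz mod fs = 2.95 kHz.
2.95 kHz ≤ fs/2 = 3.75 kHz, appears at 2.95 kHz.
10.45 kHz and 19.55 kHz both map to 2.95 kHz.

2.95 kHz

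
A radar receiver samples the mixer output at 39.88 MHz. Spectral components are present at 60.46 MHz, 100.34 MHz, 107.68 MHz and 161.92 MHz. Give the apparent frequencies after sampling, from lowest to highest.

fs/2 = 19.94 MHz.
60.46 MHz mod fs = 20.58 MHz.
20.58 MHz > fs/2 = 19.94 MHz, folds to fs − 20.58 MHz = 19.3 MHz.
100.34 MHz mod fs = 20.58 MHz.
20.58 MHz > fs/2 = 19.94 MHz, folds to fs − 20.58 MHz = 19.3 MHz.
107.68 MHz mod fs = 27.92 MHz.
27.92 MHz > fs/2 = 19.94 MHz, folds to fs − 27.92 MHz = 11.96 MHz.
161.92 MHz mod fs = 2.4 MHz.
2.4 MHz ≤ fs/2 = 19.94 MHz, appears at 2.4 MHz.
Distinct values: {2.4 MHz, 11.96 MHz, 19.3 MHz}.

2.4 MHz, 11.96 MHz, 19.3 MHz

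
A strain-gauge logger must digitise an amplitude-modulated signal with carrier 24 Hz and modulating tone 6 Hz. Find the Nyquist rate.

60 Hz

AM sidebands sit at fc ± fm = 18 Hz and 30 Hz.
Highest-frequency component: 30 Hz.
Nyquist rate = 2 × 30 Hz = 60 Hz.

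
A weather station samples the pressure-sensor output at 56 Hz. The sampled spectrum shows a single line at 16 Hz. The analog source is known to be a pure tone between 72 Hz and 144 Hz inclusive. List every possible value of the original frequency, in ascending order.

72 Hz, 96 Hz, 128 Hz

Frequencies that alias to 16 Hz are k·fs ± 16 Hz for integer k ≥ 0.
k=0: 16 Hz.
k=1: 40 Hz, 72 Hz.
k=2: 96 Hz, 128 Hz.
k=3: 152 Hz, 184 Hz.
Within [72 Hz, 144 Hz]: 72 Hz, 96 Hz, 128 Hz.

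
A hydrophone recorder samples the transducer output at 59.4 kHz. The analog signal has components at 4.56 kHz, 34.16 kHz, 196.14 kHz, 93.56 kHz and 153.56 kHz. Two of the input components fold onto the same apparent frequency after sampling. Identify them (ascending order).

34.16 kHz, 93.56 kHz

fs/2 = 29.7 kHz.
4.56 kHz ≤ fs/2 = 29.7 kHz, passes unchanged.
34.16 kHz > fs/2 = 29.7 kHz, folds to fs − 34.16 kHz = 25.24 kHz.
196.14 kHz mod fs = 17.94 kHz.
17.94 kHz ≤ fs/2 = 29.7 kHz, appears at 17.94 kHz.
93.56 kHz mod fs = 34.16 kHz.
34.16 kHz > fs/2 = 29.7 kHz, folds to fs − 34.16 kHz = 25.24 kHz.
153.56 kHz mod fs = 34.76 kHz.
34.76 kHz > fs/2 = 29.7 kHz, folds to fs − 34.76 kHz = 24.64 kHz.
34.16 kHz and 93.56 kHz both map to 25.24 kHz.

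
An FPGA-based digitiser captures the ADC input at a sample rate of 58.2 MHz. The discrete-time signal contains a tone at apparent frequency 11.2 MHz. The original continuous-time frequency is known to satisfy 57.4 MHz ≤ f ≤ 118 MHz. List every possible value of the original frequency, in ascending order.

Frequencies that alias to 11.2 MHz are k·fs ± 11.2 MHz for integer k ≥ 0.
k=0: 11.2 MHz.
k=1: 47 MHz, 69.4 MHz.
k=2: 105.2 MHz, 127.6 MHz.
k=3: 163.4 MHz, 185.8 MHz.
Within [57.4 MHz, 118 MHz]: 69.4 MHz, 105.2 MHz.

69.4 MHz, 105.2 MHz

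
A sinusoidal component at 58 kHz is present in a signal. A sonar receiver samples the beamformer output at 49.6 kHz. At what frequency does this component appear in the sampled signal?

58 kHz mod fs = 8.4 kHz.
8.4 kHz ≤ fs/2 = 24.8 kHz, appears at 8.4 kHz.

8.4 kHz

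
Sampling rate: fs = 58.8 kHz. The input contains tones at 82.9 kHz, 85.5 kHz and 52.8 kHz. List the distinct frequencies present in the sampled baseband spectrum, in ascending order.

fs/2 = 29.4 kHz.
82.9 kHz mod fs = 24.1 kHz.
24.1 kHz ≤ fs/2 = 29.4 kHz, appears at 24.1 kHz.
85.5 kHz mod fs = 26.7 kHz.
26.7 kHz ≤ fs/2 = 29.4 kHz, appears at 26.7 kHz.
52.8 kHz > fs/2 = 29.4 kHz, folds to fs − 52.8 kHz = 6 kHz.
Distinct values: {6 kHz, 24.1 kHz, 26.7 kHz}.

6 kHz, 24.1 kHz, 26.7 kHz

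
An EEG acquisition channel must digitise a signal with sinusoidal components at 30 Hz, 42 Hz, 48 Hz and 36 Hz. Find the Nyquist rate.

Highest-frequency component: 48 Hz.
Nyquist rate = 2 × 48 Hz = 96 Hz.

96 Hz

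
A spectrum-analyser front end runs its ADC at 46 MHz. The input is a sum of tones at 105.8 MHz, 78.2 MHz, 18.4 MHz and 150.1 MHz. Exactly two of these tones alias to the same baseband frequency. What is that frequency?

13.8 MHz

fs/2 = 23 MHz.
105.8 MHz mod fs = 13.8 MHz.
13.8 MHz ≤ fs/2 = 23 MHz, appears at 13.8 MHz.
78.2 MHz mod fs = 32.2 MHz.
32.2 MHz > fs/2 = 23 MHz, folds to fs − 32.2 MHz = 13.8 MHz.
18.4 MHz ≤ fs/2 = 23 MHz, passes unchanged.
150.1 MHz mod fs = 12.1 MHz.
12.1 MHz ≤ fs/2 = 23 MHz, appears at 12.1 MHz.
78.2 MHz and 105.8 MHz both map to 13.8 MHz.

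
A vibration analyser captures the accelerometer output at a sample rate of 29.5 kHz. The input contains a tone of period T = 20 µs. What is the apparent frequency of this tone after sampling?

9 kHz

T = 20 µs → f = 1/T = 50 kHz.
50 kHz mod fs = 20.5 kHz.
20.5 kHz > fs/2 = 14.75 kHz, folds to fs − 20.5 kHz = 9 kHz.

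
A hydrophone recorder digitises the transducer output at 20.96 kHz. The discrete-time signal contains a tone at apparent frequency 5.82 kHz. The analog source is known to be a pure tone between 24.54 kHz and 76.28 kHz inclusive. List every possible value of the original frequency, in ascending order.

26.78 kHz, 36.1 kHz, 47.74 kHz, 57.06 kHz, 68.7 kHz

Frequencies that alias to 5.82 kHz are k·fs ± 5.82 kHz for integer k ≥ 0.
k=0: 5.82 kHz.
k=1: 15.14 kHz, 26.78 kHz.
k=2: 36.1 kHz, 47.74 kHz.
k=3: 57.06 kHz, 68.7 kHz.
k=4: 78.02 kHz, 89.66 kHz.
Within [24.54 kHz, 76.28 kHz]: 26.78 kHz, 36.1 kHz, 47.74 kHz, 57.06 kHz, 68.7 kHz.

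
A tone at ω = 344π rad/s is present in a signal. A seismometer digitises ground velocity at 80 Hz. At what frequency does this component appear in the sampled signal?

ω = 344π rad/s → f = ω/(2π) = 172 Hz.
172 Hz mod fs = 12 Hz.
12 Hz ≤ fs/2 = 40 Hz, appears at 12 Hz.

12 Hz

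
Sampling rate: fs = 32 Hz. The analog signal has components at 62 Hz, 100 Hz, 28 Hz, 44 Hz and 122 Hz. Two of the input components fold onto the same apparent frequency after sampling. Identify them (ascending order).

fs/2 = 16 Hz.
62 Hz mod fs = 30 Hz.
30 Hz > fs/2 = 16 Hz, folds to fs − 30 Hz = 2 Hz.
100 Hz mod fs = 4 Hz.
4 Hz ≤ fs/2 = 16 Hz, appears at 4 Hz.
28 Hz > fs/2 = 16 Hz, folds to fs − 28 Hz = 4 Hz.
44 Hz mod fs = 12 Hz.
12 Hz ≤ fs/2 = 16 Hz, appears at 12 Hz.
122 Hz mod fs = 26 Hz.
26 Hz > fs/2 = 16 Hz, folds to fs − 26 Hz = 6 Hz.
28 Hz and 100 Hz both map to 4 Hz.

28 Hz, 100 Hz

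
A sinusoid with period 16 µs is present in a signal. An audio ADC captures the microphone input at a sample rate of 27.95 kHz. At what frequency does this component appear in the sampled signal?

T = 16 µs → f = 1/T = 62.5 kHz.
62.5 kHz mod fs = 6.6 kHz.
6.6 kHz ≤ fs/2 = 13.975 kHz, appears at 6.6 kHz.

6.6 kHz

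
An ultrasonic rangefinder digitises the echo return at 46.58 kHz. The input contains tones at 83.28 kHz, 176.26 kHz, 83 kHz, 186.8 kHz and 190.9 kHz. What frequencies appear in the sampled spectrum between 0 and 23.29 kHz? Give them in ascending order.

0.48 kHz, 4.58 kHz, 9.88 kHz, 10.06 kHz, 10.16 kHz

fs/2 = 23.29 kHz.
83.28 kHz mod fs = 36.7 kHz.
36.7 kHz > fs/2 = 23.29 kHz, folds to fs − 36.7 kHz = 9.88 kHz.
176.26 kHz mod fs = 36.52 kHz.
36.52 kHz > fs/2 = 23.29 kHz, folds to fs − 36.52 kHz = 10.06 kHz.
83 kHz mod fs = 36.42 kHz.
36.42 kHz > fs/2 = 23.29 kHz, folds to fs − 36.42 kHz = 10.16 kHz.
186.8 kHz mod fs = 0.48 kHz.
0.48 kHz ≤ fs/2 = 23.29 kHz, appears at 0.48 kHz.
190.9 kHz mod fs = 4.58 kHz.
4.58 kHz ≤ fs/2 = 23.29 kHz, appears at 4.58 kHz.
Distinct values: {0.48 kHz, 4.58 kHz, 9.88 kHz, 10.06 kHz, 10.16 kHz}.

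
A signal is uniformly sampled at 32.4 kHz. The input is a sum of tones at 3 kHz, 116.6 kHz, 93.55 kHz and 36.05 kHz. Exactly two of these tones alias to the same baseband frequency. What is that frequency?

fs/2 = 16.2 kHz.
3 kHz ≤ fs/2 = 16.2 kHz, passes unchanged.
116.6 kHz mod fs = 19.4 kHz.
19.4 kHz > fs/2 = 16.2 kHz, folds to fs − 19.4 kHz = 13 kHz.
93.55 kHz mod fs = 28.75 kHz.
28.75 kHz > fs/2 = 16.2 kHz, folds to fs − 28.75 kHz = 3.65 kHz.
36.05 kHz mod fs = 3.65 kHz.
3.65 kHz ≤ fs/2 = 16.2 kHz, appears at 3.65 kHz.
36.05 kHz and 93.55 kHz both map to 3.65 kHz.

3.65 kHz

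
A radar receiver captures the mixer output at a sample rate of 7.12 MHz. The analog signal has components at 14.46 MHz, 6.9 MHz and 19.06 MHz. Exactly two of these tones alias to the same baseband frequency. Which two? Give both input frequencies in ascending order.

6.9 MHz, 14.46 MHz

fs/2 = 3.56 MHz.
14.46 MHz mod fs = 0.22 MHz.
0.22 MHz ≤ fs/2 = 3.56 MHz, appears at 0.22 MHz.
6.9 MHz > fs/2 = 3.56 MHz, folds to fs − 6.9 MHz = 0.22 MHz.
19.06 MHz mod fs = 4.82 MHz.
4.82 MHz > fs/2 = 3.56 MHz, folds to fs − 4.82 MHz = 2.3 MHz.
6.9 MHz and 14.46 MHz both map to 0.22 MHz.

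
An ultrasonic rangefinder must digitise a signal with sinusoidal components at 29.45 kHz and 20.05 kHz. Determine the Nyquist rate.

Highest-frequency component: 29.45 kHz.
Nyquist rate = 2 × 29.45 kHz = 58.9 kHz.

58.9 kHz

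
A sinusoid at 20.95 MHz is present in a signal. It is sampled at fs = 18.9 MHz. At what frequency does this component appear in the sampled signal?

20.95 MHz mod fs = 2.05 MHz.
2.05 MHz ≤ fs/2 = 9.45 MHz, appears at 2.05 MHz.

2.05 MHz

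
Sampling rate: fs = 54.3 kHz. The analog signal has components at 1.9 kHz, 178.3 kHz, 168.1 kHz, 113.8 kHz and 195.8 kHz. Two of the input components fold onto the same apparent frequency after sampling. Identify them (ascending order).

fs/2 = 27.15 kHz.
1.9 kHz ≤ fs/2 = 27.15 kHz, passes unchanged.
178.3 kHz mod fs = 15.4 kHz.
15.4 kHz ≤ fs/2 = 27.15 kHz, appears at 15.4 kHz.
168.1 kHz mod fs = 5.2 kHz.
5.2 kHz ≤ fs/2 = 27.15 kHz, appears at 5.2 kHz.
113.8 kHz mod fs = 5.2 kHz.
5.2 kHz ≤ fs/2 = 27.15 kHz, appears at 5.2 kHz.
195.8 kHz mod fs = 32.9 kHz.
32.9 kHz > fs/2 = 27.15 kHz, folds to fs − 32.9 kHz = 21.4 kHz.
113.8 kHz and 168.1 kHz both map to 5.2 kHz.

113.8 kHz, 168.1 kHz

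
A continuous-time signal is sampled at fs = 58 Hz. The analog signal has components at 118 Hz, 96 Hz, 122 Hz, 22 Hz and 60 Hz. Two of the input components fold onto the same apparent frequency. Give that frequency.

fs/2 = 29 Hz.
118 Hz mod fs = 2 Hz.
2 Hz ≤ fs/2 = 29 Hz, appears at 2 Hz.
96 Hz mod fs = 38 Hz.
38 Hz > fs/2 = 29 Hz, folds to fs − 38 Hz = 20 Hz.
122 Hz mod fs = 6 Hz.
6 Hz ≤ fs/2 = 29 Hz, appears at 6 Hz.
22 Hz ≤ fs/2 = 29 Hz, passes unchanged.
60 Hz mod fs = 2 Hz.
2 Hz ≤ fs/2 = 29 Hz, appears at 2 Hz.
60 Hz and 118 Hz both map to 2 Hz.

2 Hz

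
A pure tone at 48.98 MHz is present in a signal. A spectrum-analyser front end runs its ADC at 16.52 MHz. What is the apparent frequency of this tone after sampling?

0.58 MHz

48.98 MHz mod fs = 15.94 MHz.
15.94 MHz > fs/2 = 8.26 MHz, folds to fs − 15.94 MHz = 0.58 MHz.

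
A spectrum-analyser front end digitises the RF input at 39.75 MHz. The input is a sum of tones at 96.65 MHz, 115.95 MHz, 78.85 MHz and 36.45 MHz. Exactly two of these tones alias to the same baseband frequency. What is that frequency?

fs/2 = 19.875 MHz.
96.65 MHz mod fs = 17.15 MHz.
17.15 MHz ≤ fs/2 = 19.875 MHz, appears at 17.15 MHz.
115.95 MHz mod fs = 36.45 MHz.
36.45 MHz > fs/2 = 19.875 MHz, folds to fs − 36.45 MHz = 3.3 MHz.
78.85 MHz mod fs = 39.1 MHz.
39.1 MHz > fs/2 = 19.875 MHz, folds to fs − 39.1 MHz = 0.65 MHz.
36.45 MHz > fs/2 = 19.875 MHz, folds to fs − 36.45 MHz = 3.3 MHz.
36.45 MHz and 115.95 MHz both map to 3.3 MHz.

3.3 MHz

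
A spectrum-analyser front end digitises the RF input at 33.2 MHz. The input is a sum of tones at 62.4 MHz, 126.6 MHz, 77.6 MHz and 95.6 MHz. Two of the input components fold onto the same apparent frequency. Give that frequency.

4 MHz

fs/2 = 16.6 MHz.
62.4 MHz mod fs = 29.2 MHz.
29.2 MHz > fs/2 = 16.6 MHz, folds to fs − 29.2 MHz = 4 MHz.
126.6 MHz mod fs = 27 MHz.
27 MHz > fs/2 = 16.6 MHz, folds to fs − 27 MHz = 6.2 MHz.
77.6 MHz mod fs = 11.2 MHz.
11.2 MHz ≤ fs/2 = 16.6 MHz, appears at 11.2 MHz.
95.6 MHz mod fs = 29.2 MHz.
29.2 MHz > fs/2 = 16.6 MHz, folds to fs − 29.2 MHz = 4 MHz.
62.4 MHz and 95.6 MHz both map to 4 MHz.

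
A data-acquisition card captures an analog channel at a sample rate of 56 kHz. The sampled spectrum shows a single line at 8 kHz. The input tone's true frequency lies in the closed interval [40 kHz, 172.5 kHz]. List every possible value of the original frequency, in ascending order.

48 kHz, 64 kHz, 104 kHz, 120 kHz, 160 kHz

Frequencies that alias to 8 kHz are k·fs ± 8 kHz for integer k ≥ 0.
k=0: 8 kHz.
k=1: 48 kHz, 64 kHz.
k=2: 104 kHz, 120 kHz.
k=3: 160 kHz, 176 kHz.
k=4: 216 kHz, 232 kHz.
Within [40 kHz, 172.5 kHz]: 48 kHz, 64 kHz, 104 kHz, 120 kHz, 160 kHz.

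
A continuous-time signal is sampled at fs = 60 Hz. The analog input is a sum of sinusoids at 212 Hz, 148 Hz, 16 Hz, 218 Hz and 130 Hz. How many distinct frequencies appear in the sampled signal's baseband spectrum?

4

fs/2 = 30 Hz.
212 Hz mod fs = 32 Hz.
32 Hz > fs/2 = 30 Hz, folds to fs − 32 Hz = 28 Hz.
148 Hz mod fs = 28 Hz.
28 Hz ≤ fs/2 = 30 Hz, appears at 28 Hz.
16 Hz ≤ fs/2 = 30 Hz, passes unchanged.
218 Hz mod fs = 38 Hz.
38 Hz > fs/2 = 30 Hz, folds to fs − 38 Hz = 22 Hz.
130 Hz mod fs = 10 Hz.
10 Hz ≤ fs/2 = 30 Hz, appears at 10 Hz.
Distinct values: {10 Hz, 16 Hz, 22 Hz, 28 Hz} → 4.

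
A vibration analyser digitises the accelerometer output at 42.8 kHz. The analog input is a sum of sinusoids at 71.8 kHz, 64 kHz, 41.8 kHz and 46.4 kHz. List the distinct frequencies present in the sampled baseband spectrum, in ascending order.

1 kHz, 3.6 kHz, 13.8 kHz, 21.2 kHz

fs/2 = 21.4 kHz.
71.8 kHz mod fs = 29 kHz.
29 kHz > fs/2 = 21.4 kHz, folds to fs − 29 kHz = 13.8 kHz.
64 kHz mod fs = 21.2 kHz.
21.2 kHz ≤ fs/2 = 21.4 kHz, appears at 21.2 kHz.
41.8 kHz > fs/2 = 21.4 kHz, folds to fs − 41.8 kHz = 1 kHz.
46.4 kHz mod fs = 3.6 kHz.
3.6 kHz ≤ fs/2 = 21.4 kHz, appears at 3.6 kHz.
Distinct values: {1 kHz, 3.6 kHz, 13.8 kHz, 21.2 kHz}.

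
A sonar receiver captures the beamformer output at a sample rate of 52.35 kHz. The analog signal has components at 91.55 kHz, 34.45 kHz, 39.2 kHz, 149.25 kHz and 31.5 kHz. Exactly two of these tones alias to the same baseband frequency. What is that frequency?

fs/2 = 26.175 kHz.
91.55 kHz mod fs = 39.2 kHz.
39.2 kHz > fs/2 = 26.175 kHz, folds to fs − 39.2 kHz = 13.15 kHz.
34.45 kHz > fs/2 = 26.175 kHz, folds to fs − 34.45 kHz = 17.9 kHz.
39.2 kHz > fs/2 = 26.175 kHz, folds to fs − 39.2 kHz = 13.15 kHz.
149.25 kHz mod fs = 44.55 kHz.
44.55 kHz > fs/2 = 26.175 kHz, folds to fs − 44.55 kHz = 7.8 kHz.
31.5 kHz > fs/2 = 26.175 kHz, folds to fs − 31.5 kHz = 20.85 kHz.
39.2 kHz and 91.55 kHz both map to 13.15 kHz.

13.15 kHz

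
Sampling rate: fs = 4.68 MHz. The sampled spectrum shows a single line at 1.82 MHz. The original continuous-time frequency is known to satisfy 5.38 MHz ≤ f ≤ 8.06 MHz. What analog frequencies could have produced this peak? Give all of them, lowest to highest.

6.5 MHz, 7.54 MHz

Frequencies that alias to 1.82 MHz are k·fs ± 1.82 MHz for integer k ≥ 0.
k=0: 1.82 MHz.
k=1: 2.86 MHz, 6.5 MHz.
k=2: 7.54 MHz, 11.18 MHz.
k=3: 12.22 MHz, 15.86 MHz.
Within [5.38 MHz, 8.06 MHz]: 6.5 MHz, 7.54 MHz.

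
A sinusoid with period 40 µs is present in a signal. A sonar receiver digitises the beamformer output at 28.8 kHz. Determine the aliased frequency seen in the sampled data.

T = 40 µs → f = 1/T = 25 kHz.
25 kHz > fs/2 = 14.4 kHz, folds to fs − 25 kHz = 3.8 kHz.

3.8 kHz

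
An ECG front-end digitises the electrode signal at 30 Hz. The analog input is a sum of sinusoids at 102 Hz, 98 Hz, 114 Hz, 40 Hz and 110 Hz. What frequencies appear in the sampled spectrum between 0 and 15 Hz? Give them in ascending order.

6 Hz, 8 Hz, 10 Hz, 12 Hz

fs/2 = 15 Hz.
102 Hz mod fs = 12 Hz.
12 Hz ≤ fs/2 = 15 Hz, appears at 12 Hz.
98 Hz mod fs = 8 Hz.
8 Hz ≤ fs/2 = 15 Hz, appears at 8 Hz.
114 Hz mod fs = 24 Hz.
24 Hz > fs/2 = 15 Hz, folds to fs − 24 Hz = 6 Hz.
40 Hz mod fs = 10 Hz.
10 Hz ≤ fs/2 = 15 Hz, appears at 10 Hz.
110 Hz mod fs = 20 Hz.
20 Hz > fs/2 = 15 Hz, folds to fs − 20 Hz = 10 Hz.
Distinct values: {6 Hz, 8 Hz, 10 Hz, 12 Hz}.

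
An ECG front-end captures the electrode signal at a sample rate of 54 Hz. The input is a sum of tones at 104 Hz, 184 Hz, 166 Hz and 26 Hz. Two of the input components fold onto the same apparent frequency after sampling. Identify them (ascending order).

fs/2 = 27 Hz.
104 Hz mod fs = 50 Hz.
50 Hz > fs/2 = 27 Hz, folds to fs − 50 Hz = 4 Hz.
184 Hz mod fs = 22 Hz.
22 Hz ≤ fs/2 = 27 Hz, appears at 22 Hz.
166 Hz mod fs = 4 Hz.
4 Hz ≤ fs/2 = 27 Hz, appears at 4 Hz.
26 Hz ≤ fs/2 = 27 Hz, passes unchanged.
104 Hz and 166 Hz both map to 4 Hz.

104 Hz, 166 Hz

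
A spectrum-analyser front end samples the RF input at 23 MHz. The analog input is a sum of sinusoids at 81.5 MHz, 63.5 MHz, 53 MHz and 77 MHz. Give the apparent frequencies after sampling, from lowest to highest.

fs/2 = 11.5 MHz.
81.5 MHz mod fs = 12.5 MHz.
12.5 MHz > fs/2 = 11.5 MHz, folds to fs − 12.5 MHz = 10.5 MHz.
63.5 MHz mod fs = 17.5 MHz.
17.5 MHz > fs/2 = 11.5 MHz, folds to fs − 17.5 MHz = 5.5 MHz.
53 MHz mod fs = 7 MHz.
7 MHz ≤ fs/2 = 11.5 MHz, appears at 7 MHz.
77 MHz mod fs = 8 MHz.
8 MHz ≤ fs/2 = 11.5 MHz, appears at 8 MHz.
Distinct values: {5.5 MHz, 7 MHz, 8 MHz, 10.5 MHz}.

5.5 MHz, 7 MHz, 8 MHz, 10.5 MHz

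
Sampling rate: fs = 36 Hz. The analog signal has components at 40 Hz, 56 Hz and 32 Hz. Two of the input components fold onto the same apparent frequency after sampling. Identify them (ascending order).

fs/2 = 18 Hz.
40 Hz mod fs = 4 Hz.
4 Hz ≤ fs/2 = 18 Hz, appears at 4 Hz.
56 Hz mod fs = 20 Hz.
20 Hz > fs/2 = 18 Hz, folds to fs − 20 Hz = 16 Hz.
32 Hz > fs/2 = 18 Hz, folds to fs − 32 Hz = 4 Hz.
32 Hz and 40 Hz both map to 4 Hz.

32 Hz, 40 Hz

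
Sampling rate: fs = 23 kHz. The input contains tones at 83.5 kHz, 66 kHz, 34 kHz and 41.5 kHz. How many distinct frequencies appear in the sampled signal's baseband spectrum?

4

fs/2 = 11.5 kHz.
83.5 kHz mod fs = 14.5 kHz.
14.5 kHz > fs/2 = 11.5 kHz, folds to fs − 14.5 kHz = 8.5 kHz.
66 kHz mod fs = 20 kHz.
20 kHz > fs/2 = 11.5 kHz, folds to fs − 20 kHz = 3 kHz.
34 kHz mod fs = 11 kHz.
11 kHz ≤ fs/2 = 11.5 kHz, appears at 11 kHz.
41.5 kHz mod fs = 18.5 kHz.
18.5 kHz > fs/2 = 11.5 kHz, folds to fs − 18.5 kHz = 4.5 kHz.
Distinct values: {3 kHz, 4.5 kHz, 8.5 kHz, 11 kHz} → 4.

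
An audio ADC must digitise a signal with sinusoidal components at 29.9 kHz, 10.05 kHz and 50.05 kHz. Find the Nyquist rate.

Highest-frequency component: 50.05 kHz.
Nyquist rate = 2 × 50.05 kHz = 100.1 kHz.

100.1 kHz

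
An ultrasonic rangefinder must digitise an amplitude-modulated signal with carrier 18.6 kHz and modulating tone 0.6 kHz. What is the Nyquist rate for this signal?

38.4 kHz

AM sidebands sit at fc ± fm = 18 kHz and 19.2 kHz.
Highest-frequency component: 19.2 kHz.
Nyquist rate = 2 × 19.2 kHz = 38.4 kHz.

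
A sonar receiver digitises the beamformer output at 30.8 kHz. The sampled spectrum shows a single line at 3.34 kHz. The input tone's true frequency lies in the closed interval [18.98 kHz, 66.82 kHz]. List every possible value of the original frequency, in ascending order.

27.46 kHz, 34.14 kHz, 58.26 kHz, 64.94 kHz

Frequencies that alias to 3.34 kHz are k·fs ± 3.34 kHz for integer k ≥ 0.
k=0: 3.34 kHz.
k=1: 27.46 kHz, 34.14 kHz.
k=2: 58.26 kHz, 64.94 kHz.
k=3: 89.06 kHz, 95.74 kHz.
Within [18.98 kHz, 66.82 kHz]: 27.46 kHz, 34.14 kHz, 58.26 kHz, 64.94 kHz.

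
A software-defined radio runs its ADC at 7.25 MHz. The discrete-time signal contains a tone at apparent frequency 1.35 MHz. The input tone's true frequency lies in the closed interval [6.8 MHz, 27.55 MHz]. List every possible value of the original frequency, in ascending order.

Frequencies that alias to 1.35 MHz are k·fs ± 1.35 MHz for integer k ≥ 0.
k=0: 1.35 MHz.
k=1: 5.9 MHz, 8.6 MHz.
k=2: 13.15 MHz, 15.85 MHz.
k=3: 20.4 MHz, 23.1 MHz.
k=4: 27.65 MHz, 30.35 MHz.
Within [6.8 MHz, 27.55 MHz]: 8.6 MHz, 13.15 MHz, 15.85 MHz, 20.4 MHz, 23.1 MHz.

8.6 MHz, 13.15 MHz, 15.85 MHz, 20.4 MHz, 23.1 MHz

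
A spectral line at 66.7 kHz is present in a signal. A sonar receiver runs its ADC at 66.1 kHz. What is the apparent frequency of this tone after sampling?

66.7 kHz mod fs = 0.6 kHz.
0.6 kHz ≤ fs/2 = 33.05 kHz, appears at 0.6 kHz.

0.6 kHz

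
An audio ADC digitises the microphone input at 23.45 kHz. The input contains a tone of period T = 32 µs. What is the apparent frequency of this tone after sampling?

T = 32 µs → f = 1/T = 31.25 kHz.
31.25 kHz mod fs = 7.8 kHz.
7.8 kHz ≤ fs/2 = 11.725 kHz, appears at 7.8 kHz.

7.8 kHz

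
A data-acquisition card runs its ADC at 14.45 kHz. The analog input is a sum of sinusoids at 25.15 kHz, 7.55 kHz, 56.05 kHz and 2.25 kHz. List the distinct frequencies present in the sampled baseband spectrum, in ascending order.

1.75 kHz, 2.25 kHz, 3.75 kHz, 6.9 kHz

fs/2 = 7.225 kHz.
25.15 kHz mod fs = 10.7 kHz.
10.7 kHz > fs/2 = 7.225 kHz, folds to fs − 10.7 kHz = 3.75 kHz.
7.55 kHz > fs/2 = 7.225 kHz, folds to fs − 7.55 kHz = 6.9 kHz.
56.05 kHz mod fs = 12.7 kHz.
12.7 kHz > fs/2 = 7.225 kHz, folds to fs − 12.7 kHz = 1.75 kHz.
2.25 kHz ≤ fs/2 = 7.225 kHz, passes unchanged.
Distinct values: {1.75 kHz, 2.25 kHz, 3.75 kHz, 6.9 kHz}.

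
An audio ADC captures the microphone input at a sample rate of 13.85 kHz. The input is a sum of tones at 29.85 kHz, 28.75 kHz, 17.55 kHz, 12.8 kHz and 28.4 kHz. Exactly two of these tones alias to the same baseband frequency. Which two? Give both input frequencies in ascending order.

fs/2 = 6.925 kHz.
29.85 kHz mod fs = 2.15 kHz.
2.15 kHz ≤ fs/2 = 6.925 kHz, appears at 2.15 kHz.
28.75 kHz mod fs = 1.05 kHz.
1.05 kHz ≤ fs/2 = 6.925 kHz, appears at 1.05 kHz.
17.55 kHz mod fs = 3.7 kHz.
3.7 kHz ≤ fs/2 = 6.925 kHz, appears at 3.7 kHz.
12.8 kHz > fs/2 = 6.925 kHz, folds to fs − 12.8 kHz = 1.05 kHz.
28.4 kHz mod fs = 0.7 kHz.
0.7 kHz ≤ fs/2 = 6.925 kHz, appears at 0.7 kHz.
12.8 kHz and 28.75 kHz both map to 1.05 kHz.

12.8 kHz, 28.75 kHz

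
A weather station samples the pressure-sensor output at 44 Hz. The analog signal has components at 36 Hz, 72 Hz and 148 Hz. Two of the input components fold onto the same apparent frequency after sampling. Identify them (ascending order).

fs/2 = 22 Hz.
36 Hz > fs/2 = 22 Hz, folds to fs − 36 Hz = 8 Hz.
72 Hz mod fs = 28 Hz.
28 Hz > fs/2 = 22 Hz, folds to fs − 28 Hz = 16 Hz.
148 Hz mod fs = 16 Hz.
16 Hz ≤ fs/2 = 22 Hz, appears at 16 Hz.
72 Hz and 148 Hz both map to 16 Hz.

72 Hz, 148 Hz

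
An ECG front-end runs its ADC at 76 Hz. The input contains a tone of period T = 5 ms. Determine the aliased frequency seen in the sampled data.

28 Hz

T = 5 ms → f = 1/T = 200 Hz.
200 Hz mod fs = 48 Hz.
48 Hz > fs/2 = 38 Hz, folds to fs − 48 Hz = 28 Hz.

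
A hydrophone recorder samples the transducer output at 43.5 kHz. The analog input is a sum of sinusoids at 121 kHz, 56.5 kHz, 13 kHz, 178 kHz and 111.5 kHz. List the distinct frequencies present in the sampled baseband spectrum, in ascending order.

fs/2 = 21.75 kHz.
121 kHz mod fs = 34 kHz.
34 kHz > fs/2 = 21.75 kHz, folds to fs − 34 kHz = 9.5 kHz.
56.5 kHz mod fs = 13 kHz.
13 kHz ≤ fs/2 = 21.75 kHz, appears at 13 kHz.
13 kHz ≤ fs/2 = 21.75 kHz, passes unchanged.
178 kHz mod fs = 4 kHz.
4 kHz ≤ fs/2 = 21.75 kHz, appears at 4 kHz.
111.5 kHz mod fs = 24.5 kHz.
24.5 kHz > fs/2 = 21.75 kHz, folds to fs − 24.5 kHz = 19 kHz.
Distinct values: {4 kHz, 9.5 kHz, 13 kHz, 19 kHz}.

4 kHz, 9.5 kHz, 13 kHz, 19 kHz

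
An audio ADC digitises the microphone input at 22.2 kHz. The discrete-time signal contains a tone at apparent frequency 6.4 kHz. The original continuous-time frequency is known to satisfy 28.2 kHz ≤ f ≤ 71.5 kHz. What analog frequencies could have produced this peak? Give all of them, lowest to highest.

Frequencies that alias to 6.4 kHz are k·fs ± 6.4 kHz for integer k ≥ 0.
k=0: 6.4 kHz.
k=1: 15.8 kHz, 28.6 kHz.
k=2: 38 kHz, 50.8 kHz.
k=3: 60.2 kHz, 73 kHz.
k=4: 82.4 kHz, 95.2 kHz.
Within [28.2 kHz, 71.5 kHz]: 28.6 kHz, 38 kHz, 50.8 kHz, 60.2 kHz.

28.6 kHz, 38 kHz, 50.8 kHz, 60.2 kHz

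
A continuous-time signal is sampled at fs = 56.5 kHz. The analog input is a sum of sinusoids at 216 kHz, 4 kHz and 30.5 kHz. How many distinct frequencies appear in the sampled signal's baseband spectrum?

fs/2 = 28.25 kHz.
216 kHz mod fs = 46.5 kHz.
46.5 kHz > fs/2 = 28.25 kHz, folds to fs − 46.5 kHz = 10 kHz.
4 kHz ≤ fs/2 = 28.25 kHz, passes unchanged.
30.5 kHz > fs/2 = 28.25 kHz, folds to fs − 30.5 kHz = 26 kHz.
Distinct values: {4 kHz, 10 kHz, 26 kHz} → 3.

3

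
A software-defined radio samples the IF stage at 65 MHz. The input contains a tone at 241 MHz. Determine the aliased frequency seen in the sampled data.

19 MHz

241 MHz mod fs = 46 MHz.
46 MHz > fs/2 = 32.5 MHz, folds to fs − 46 MHz = 19 MHz.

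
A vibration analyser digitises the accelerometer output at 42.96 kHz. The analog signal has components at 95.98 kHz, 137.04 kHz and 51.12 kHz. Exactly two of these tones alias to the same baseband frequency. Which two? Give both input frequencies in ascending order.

51.12 kHz, 137.04 kHz

fs/2 = 21.48 kHz.
95.98 kHz mod fs = 10.06 kHz.
10.06 kHz ≤ fs/2 = 21.48 kHz, appears at 10.06 kHz.
137.04 kHz mod fs = 8.16 kHz.
8.16 kHz ≤ fs/2 = 21.48 kHz, appears at 8.16 kHz.
51.12 kHz mod fs = 8.16 kHz.
8.16 kHz ≤ fs/2 = 21.48 kHz, appears at 8.16 kHz.
51.12 kHz and 137.04 kHz both map to 8.16 kHz.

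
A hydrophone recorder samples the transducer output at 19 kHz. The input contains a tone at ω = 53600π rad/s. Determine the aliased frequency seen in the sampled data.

ω = 53600π rad/s → f = ω/(2π) = 26800 Hz = 26.8 kHz.
26.8 kHz mod fs = 7.8 kHz.
7.8 kHz ≤ fs/2 = 9.5 kHz, appears at 7.8 kHz.

7.8 kHz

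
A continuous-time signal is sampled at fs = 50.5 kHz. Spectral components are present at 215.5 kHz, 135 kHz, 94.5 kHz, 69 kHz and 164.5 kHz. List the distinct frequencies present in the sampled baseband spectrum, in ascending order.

fs/2 = 25.25 kHz.
215.5 kHz mod fs = 13.5 kHz.
13.5 kHz ≤ fs/2 = 25.25 kHz, appears at 13.5 kHz.
135 kHz mod fs = 34 kHz.
34 kHz > fs/2 = 25.25 kHz, folds to fs − 34 kHz = 16.5 kHz.
94.5 kHz mod fs = 44 kHz.
44 kHz > fs/2 = 25.25 kHz, folds to fs − 44 kHz = 6.5 kHz.
69 kHz mod fs = 18.5 kHz.
18.5 kHz ≤ fs/2 = 25.25 kHz, appears at 18.5 kHz.
164.5 kHz mod fs = 13 kHz.
13 kHz ≤ fs/2 = 25.25 kHz, appears at 13 kHz.
Distinct values: {6.5 kHz, 13 kHz, 13.5 kHz, 16.5 kHz, 18.5 kHz}.

6.5 kHz, 13 kHz, 13.5 kHz, 16.5 kHz, 18.5 kHz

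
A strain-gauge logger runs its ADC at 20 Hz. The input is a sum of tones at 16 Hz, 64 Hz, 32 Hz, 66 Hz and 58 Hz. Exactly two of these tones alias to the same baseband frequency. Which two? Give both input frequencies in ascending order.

fs/2 = 10 Hz.
16 Hz > fs/2 = 10 Hz, folds to fs − 16 Hz = 4 Hz.
64 Hz mod fs = 4 Hz.
4 Hz ≤ fs/2 = 10 Hz, appears at 4 Hz.
32 Hz mod fs = 12 Hz.
12 Hz > fs/2 = 10 Hz, folds to fs − 12 Hz = 8 Hz.
66 Hz mod fs = 6 Hz.
6 Hz ≤ fs/2 = 10 Hz, appears at 6 Hz.
58 Hz mod fs = 18 Hz.
18 Hz > fs/2 = 10 Hz, folds to fs − 18 Hz = 2 Hz.
16 Hz and 64 Hz both map to 4 Hz.

16 Hz, 64 Hz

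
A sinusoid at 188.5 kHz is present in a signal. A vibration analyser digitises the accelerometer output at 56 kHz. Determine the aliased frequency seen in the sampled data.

20.5 kHz

188.5 kHz mod fs = 20.5 kHz.
20.5 kHz ≤ fs/2 = 28 kHz, appears at 20.5 kHz.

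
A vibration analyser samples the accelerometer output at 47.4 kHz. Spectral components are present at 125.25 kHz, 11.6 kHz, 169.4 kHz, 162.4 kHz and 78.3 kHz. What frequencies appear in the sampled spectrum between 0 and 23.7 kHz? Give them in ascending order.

fs/2 = 23.7 kHz.
125.25 kHz mod fs = 30.45 kHz.
30.45 kHz > fs/2 = 23.7 kHz, folds to fs − 30.45 kHz = 16.95 kHz.
11.6 kHz ≤ fs/2 = 23.7 kHz, passes unchanged.
169.4 kHz mod fs = 27.2 kHz.
27.2 kHz > fs/2 = 23.7 kHz, folds to fs − 27.2 kHz = 20.2 kHz.
162.4 kHz mod fs = 20.2 kHz.
20.2 kHz ≤ fs/2 = 23.7 kHz, appears at 20.2 kHz.
78.3 kHz mod fs = 30.9 kHz.
30.9 kHz > fs/2 = 23.7 kHz, folds to fs − 30.9 kHz = 16.5 kHz.
Distinct values: {11.6 kHz, 16.5 kHz, 16.95 kHz, 20.2 kHz}.

11.6 kHz, 16.5 kHz, 16.95 kHz, 20.2 kHz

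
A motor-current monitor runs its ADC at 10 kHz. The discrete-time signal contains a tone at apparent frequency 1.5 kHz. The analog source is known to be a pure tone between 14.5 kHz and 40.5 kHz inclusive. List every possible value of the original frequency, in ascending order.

18.5 kHz, 21.5 kHz, 28.5 kHz, 31.5 kHz, 38.5 kHz

Frequencies that alias to 1.5 kHz are k·fs ± 1.5 kHz for integer k ≥ 0.
k=0: 1.5 kHz.
k=1: 8.5 kHz, 11.5 kHz.
k=2: 18.5 kHz, 21.5 kHz.
k=3: 28.5 kHz, 31.5 kHz.
k=4: 38.5 kHz, 41.5 kHz.
k=5: 48.5 kHz, 51.5 kHz.
Within [14.5 kHz, 40.5 kHz]: 18.5 kHz, 21.5 kHz, 28.5 kHz, 31.5 kHz, 38.5 kHz.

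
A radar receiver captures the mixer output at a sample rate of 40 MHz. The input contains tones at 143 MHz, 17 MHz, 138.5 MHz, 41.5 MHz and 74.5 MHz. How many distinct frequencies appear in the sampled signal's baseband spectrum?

fs/2 = 20 MHz.
143 MHz mod fs = 23 MHz.
23 MHz > fs/2 = 20 MHz, folds to fs − 23 MHz = 17 MHz.
17 MHz ≤ fs/2 = 20 MHz, passes unchanged.
138.5 MHz mod fs = 18.5 MHz.
18.5 MHz ≤ fs/2 = 20 MHz, appears at 18.5 MHz.
41.5 MHz mod fs = 1.5 MHz.
1.5 MHz ≤ fs/2 = 20 MHz, appears at 1.5 MHz.
74.5 MHz mod fs = 34.5 MHz.
34.5 MHz > fs/2 = 20 MHz, folds to fs − 34.5 MHz = 5.5 MHz.
Distinct values: {1.5 MHz, 5.5 MHz, 17 MHz, 18.5 MHz} → 4.

4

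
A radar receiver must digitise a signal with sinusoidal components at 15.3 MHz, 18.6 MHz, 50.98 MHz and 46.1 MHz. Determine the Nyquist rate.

Highest-frequency component: 50.98 MHz.
Nyquist rate = 2 × 50.98 MHz = 101.96 MHz.

101.96 MHz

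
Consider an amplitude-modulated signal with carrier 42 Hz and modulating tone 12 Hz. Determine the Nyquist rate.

108 Hz

AM sidebands sit at fc ± fm = 30 Hz and 54 Hz.
Highest-frequency component: 54 Hz.
Nyquist rate = 2 × 54 Hz = 108 Hz.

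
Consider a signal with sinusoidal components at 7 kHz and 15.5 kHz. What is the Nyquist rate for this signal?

Highest-frequency component: 15.5 kHz.
Nyquist rate = 2 × 15.5 kHz = 31 kHz.

31 kHz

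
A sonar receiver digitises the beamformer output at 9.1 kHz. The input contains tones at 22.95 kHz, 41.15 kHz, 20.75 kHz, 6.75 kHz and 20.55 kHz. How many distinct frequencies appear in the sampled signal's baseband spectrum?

3

fs/2 = 4.55 kHz.
22.95 kHz mod fs = 4.75 kHz.
4.75 kHz > fs/2 = 4.55 kHz, folds to fs − 4.75 kHz = 4.35 kHz.
41.15 kHz mod fs = 4.75 kHz.
4.75 kHz > fs/2 = 4.55 kHz, folds to fs − 4.75 kHz = 4.35 kHz.
20.75 kHz mod fs = 2.55 kHz.
2.55 kHz ≤ fs/2 = 4.55 kHz, appears at 2.55 kHz.
6.75 kHz > fs/2 = 4.55 kHz, folds to fs − 6.75 kHz = 2.35 kHz.
20.55 kHz mod fs = 2.35 kHz.
2.35 kHz ≤ fs/2 = 4.55 kHz, appears at 2.35 kHz.
Distinct values: {2.35 kHz, 2.55 kHz, 4.35 kHz} → 3.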